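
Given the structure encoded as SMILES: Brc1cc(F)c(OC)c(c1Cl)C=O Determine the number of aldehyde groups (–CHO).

The aldehyde motif appears at heavy-atom position 12 in the SMILES.
Other groups present: 1 ether.
Aldehyde count: 1.

1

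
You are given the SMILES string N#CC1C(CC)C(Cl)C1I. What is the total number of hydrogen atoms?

9

Walk through each heavy atom and fill implicit hydrogens from standard valence (C 4, N 3, O 2, S 2, halogen 1):
  atom 1: N, bond orders sum to 3 (valence 3) → 0 H
  atom 2: C, bond orders sum to 4 (valence 4) → 0 H
  atom 3: C, bond orders sum to 3 (valence 4) → 1 H
  atom 4: C, bond orders sum to 3 (valence 4) → 1 H
  atom 5: C, bond orders sum to 2 (valence 4) → 2 H
  atom 6: C, bond orders sum to 1 (valence 4) → 3 H
  atom 7: C, bond orders sum to 3 (valence 4) → 1 H
  atom 8: Cl (halogen, monovalent) → 0 H
  atom 9: C, bond orders sum to 3 (valence 4) → 1 H
  atom 10: I (halogen, monovalent) → 0 H
Total hydrogens: 9.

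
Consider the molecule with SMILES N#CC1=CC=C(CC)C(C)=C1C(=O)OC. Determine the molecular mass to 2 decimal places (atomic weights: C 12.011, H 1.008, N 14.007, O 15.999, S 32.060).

First, the molecular formula is C12H13NO2 (counting implicit H from valence).
  C: 12 × 12.011 = 144.132
  H: 13 × 1.008 = 13.104
  N: 1 × 14.007 = 14.007
  O: 2 × 15.999 = 31.998
Sum: 12×12.011 + 13×1.008 + 1×14.007 + 2×15.999 = 203.241 → 203.24 g/mol.

203.24 g/mol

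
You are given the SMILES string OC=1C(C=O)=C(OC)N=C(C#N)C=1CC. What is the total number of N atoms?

Scan the SMILES for N atoms (remember two-letter symbols like Cl and Br are single atoms).
Nitrogen count: 2.

2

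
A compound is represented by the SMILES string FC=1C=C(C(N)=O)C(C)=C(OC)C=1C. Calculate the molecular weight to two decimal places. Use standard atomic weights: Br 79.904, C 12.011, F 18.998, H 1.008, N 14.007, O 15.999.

197.21 g/mol

First, the molecular formula is C10H12FNO2 (counting implicit H from valence).
  C: 10 × 12.011 = 120.110
  F: 1 × 18.998 = 18.998
  H: 12 × 1.008 = 12.096
  N: 1 × 14.007 = 14.007
  O: 2 × 15.999 = 31.998
Sum: 10×12.011 + 1×18.998 + 12×1.008 + 1×14.007 + 2×15.999 = 197.209 → 197.21 g/mol.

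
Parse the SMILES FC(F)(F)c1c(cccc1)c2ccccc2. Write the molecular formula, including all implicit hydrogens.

Walk through each heavy atom and fill implicit hydrogens from standard valence (C 4, N 3, O 2, S 2, halogen 1); for lowercase aromatic atoms, an aromatic c carries 1 H when it has two neighbours and 0 H with three, and aromatic n carries 0 H:
  atom 1: F (halogen, monovalent) → 0 H
  atom 2: C, bond orders sum to 4 (valence 4) → 0 H
  atom 3: F (halogen, monovalent) → 0 H
  atom 4: F (halogen, monovalent) → 0 H
  atom 5: aromatic c, 3 neighbours → 0 H
  atom 6: aromatic c, 3 neighbours → 0 H
  atom 7: aromatic c, 2 neighbours → 1 H
  atom 8: aromatic c, 2 neighbours → 1 H
  atom 9: aromatic c, 2 neighbours → 1 H
  atom 10: aromatic c, 2 neighbours → 1 H
  atom 11: aromatic c, 3 neighbours → 0 H
  atom 12: aromatic c, 2 neighbours → 1 H
  atom 13: aromatic c, 2 neighbours → 1 H
  atom 14: aromatic c, 2 neighbours → 1 H
  atom 15: aromatic c, 2 neighbours → 1 H
  atom 16: aromatic c, 2 neighbours → 1 H
Totals → C:13, H:9, F:3.

C13H9F3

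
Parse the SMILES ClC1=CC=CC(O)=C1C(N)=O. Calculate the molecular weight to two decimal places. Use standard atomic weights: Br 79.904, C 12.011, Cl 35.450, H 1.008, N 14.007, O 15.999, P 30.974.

First, the molecular formula is C7H6ClNO2 (counting implicit H from valence).
  C: 7 × 12.011 = 84.077
  Cl: 1 × 35.450 = 35.450
  H: 6 × 1.008 = 6.048
  N: 1 × 14.007 = 14.007
  O: 2 × 15.999 = 31.998
Sum: 7×12.011 + 1×35.450 + 6×1.008 + 1×14.007 + 2×15.999 = 171.580 → 171.58 g/mol.

171.58 g/mol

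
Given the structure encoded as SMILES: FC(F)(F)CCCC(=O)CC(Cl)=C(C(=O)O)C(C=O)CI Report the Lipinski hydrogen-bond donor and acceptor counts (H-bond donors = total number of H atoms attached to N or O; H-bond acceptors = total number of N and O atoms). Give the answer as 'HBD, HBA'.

1, 4

Donors: find every N or O and count the H atoms it carries.
  atom 9 (O): bond orders sum to 2 → 0 H
  atom 15 (O): bond orders sum to 2 → 0 H
  atom 16 (O): bond orders sum to 1 → 1 H
  atom 19 (O): bond orders sum to 2 → 0 H
Lipinski HBD = 1.
Acceptors: N atoms = 0, O atoms = 4 → HBA = 4.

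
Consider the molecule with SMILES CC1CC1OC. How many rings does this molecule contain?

1

In SMILES, each pair of matching ring-closure digits denotes one ring-closing bond; the number of such bonds equals the number of independent rings.
Ring-closure bonds here: 1.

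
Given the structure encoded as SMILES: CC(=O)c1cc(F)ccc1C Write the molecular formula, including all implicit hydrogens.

C9H9FO

Walk through each heavy atom and fill implicit hydrogens from standard valence (C 4, N 3, O 2, S 2, halogen 1); for lowercase aromatic atoms, an aromatic c carries 1 H when it has two neighbours and 0 H with three, and aromatic n carries 0 H:
  atom 1: C, bond orders sum to 1 (valence 4) → 3 H
  atom 2: C, bond orders sum to 4 (valence 4) → 0 H
  atom 3: O, bond orders sum to 2 (valence 2) → 0 H
  atom 4: aromatic c, 3 neighbours → 0 H
  atom 5: aromatic c, 2 neighbours → 1 H
  atom 6: aromatic c, 3 neighbours → 0 H
  atom 7: F (halogen, monovalent) → 0 H
  atom 8: aromatic c, 2 neighbours → 1 H
  atom 9: aromatic c, 2 neighbours → 1 H
  atom 10: aromatic c, 3 neighbours → 0 H
  atom 11: C, bond orders sum to 1 (valence 4) → 3 H
Totals → C:9, H:9, F:1, O:1.
In Hill order: C9H9FO.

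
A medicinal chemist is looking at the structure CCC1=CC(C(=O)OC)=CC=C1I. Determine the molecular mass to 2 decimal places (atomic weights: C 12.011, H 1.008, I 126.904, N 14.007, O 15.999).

290.10 g/mol

First, the molecular formula is C10H11IO2 (counting implicit H from valence).
  C: 10 × 12.011 = 120.110
  H: 11 × 1.008 = 11.088
  I: 1 × 126.904 = 126.904
  O: 2 × 15.999 = 31.998
Sum: 10×12.011 + 11×1.008 + 1×126.904 + 2×15.999 = 290.100 → 290.10 g/mol.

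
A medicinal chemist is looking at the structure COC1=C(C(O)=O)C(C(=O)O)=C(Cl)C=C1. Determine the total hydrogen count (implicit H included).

7

Walk through each heavy atom and fill implicit hydrogens from standard valence (C 4, N 3, O 2, S 2, halogen 1):
  atom 1: C, bond orders sum to 1 (valence 4) → 3 H
  atom 2: O, bond orders sum to 2 (valence 2) → 0 H
  atom 3: C, bond orders sum to 4 (valence 4) → 0 H
  atom 4: C, bond orders sum to 4 (valence 4) → 0 H
  atom 5: C, bond orders sum to 4 (valence 4) → 0 H
  atom 6: O, bond orders sum to 1 (valence 2) → 1 H
  atom 7: O, bond orders sum to 2 (valence 2) → 0 H
  atom 8: C, bond orders sum to 4 (valence 4) → 0 H
  atom 9: C, bond orders sum to 4 (valence 4) → 0 H
  atom 10: O, bond orders sum to 2 (valence 2) → 0 H
  atom 11: O, bond orders sum to 1 (valence 2) → 1 H
  atom 12: C, bond orders sum to 4 (valence 4) → 0 H
  atom 13: Cl (halogen, monovalent) → 0 H
  atom 14: C, bond orders sum to 3 (valence 4) → 1 H
  atom 15: C, bond orders sum to 3 (valence 4) → 1 H
Total hydrogens: 7.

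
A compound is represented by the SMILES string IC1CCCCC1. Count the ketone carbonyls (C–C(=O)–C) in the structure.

0

Scan the SMILES for the ketone motif — none present.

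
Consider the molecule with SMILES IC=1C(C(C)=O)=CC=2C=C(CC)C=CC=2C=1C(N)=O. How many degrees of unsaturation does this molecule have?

Molecular formula: C15H14INO2.
DoU = (2C + 2 + N − H − X) / 2, where X is the halogen count and O/S are ignored.
    = (2·15 + 2 + 1 − 14 − 1) / 2 = 18 / 2 = 9.

9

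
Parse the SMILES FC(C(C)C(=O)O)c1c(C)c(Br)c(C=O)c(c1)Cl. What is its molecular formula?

C12H11BrClFO3

Walk through each heavy atom and fill implicit hydrogens from standard valence (C 4, N 3, O 2, S 2, halogen 1); for lowercase aromatic atoms, an aromatic c carries 1 H when it has two neighbours and 0 H with three, and aromatic n carries 0 H:
  atom 1: F (halogen, monovalent) → 0 H
  atom 2: C, bond orders sum to 3 (valence 4) → 1 H
  atom 3: C, bond orders sum to 3 (valence 4) → 1 H
  atom 4: C, bond orders sum to 1 (valence 4) → 3 H
  atom 5: C, bond orders sum to 4 (valence 4) → 0 H
  atom 6: O, bond orders sum to 2 (valence 2) → 0 H
  atom 7: O, bond orders sum to 1 (valence 2) → 1 H
  atom 8: aromatic c, 3 neighbours → 0 H
  atom 9: aromatic c, 3 neighbours → 0 H
  atom 10: C, bond orders sum to 1 (valence 4) → 3 H
  atom 11: aromatic c, 3 neighbours → 0 H
  atom 12: Br (halogen, monovalent) → 0 H
  atom 13: aromatic c, 3 neighbours → 0 H
  atom 14: C, bond orders sum to 3 (valence 4) → 1 H
  atom 15: O, bond orders sum to 2 (valence 2) → 0 H
  atom 16: aromatic c, 3 neighbours → 0 H
  atom 17: aromatic c, 2 neighbours → 1 H
  atom 18: Cl (halogen, monovalent) → 0 H
Totals → C:12, H:11, Br:1, Cl:1, F:1, O:3.
In Hill order: C12H11BrClFO3.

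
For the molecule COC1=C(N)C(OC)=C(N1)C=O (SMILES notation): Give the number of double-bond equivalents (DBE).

Degree of unsaturation = (number of rings) + (number of π bonds).
Ring closures in the SMILES: 1.
π bonds: 3 double bonds (each 1 DoU) → 3 DoU from unsaturation.
Total DoU = 1 + 3 = 4.

4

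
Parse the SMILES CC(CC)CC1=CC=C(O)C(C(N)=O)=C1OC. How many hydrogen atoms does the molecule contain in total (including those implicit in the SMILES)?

Walk through each heavy atom and fill implicit hydrogens from standard valence (C 4, N 3, O 2, S 2, halogen 1):
  atom 1: C, bond orders sum to 1 (valence 4) → 3 H
  atom 2: C, bond orders sum to 3 (valence 4) → 1 H
  atom 3: C, bond orders sum to 2 (valence 4) → 2 H
  atom 4: C, bond orders sum to 1 (valence 4) → 3 H
  atom 5: C, bond orders sum to 2 (valence 4) → 2 H
  atom 6: C, bond orders sum to 4 (valence 4) → 0 H
  atom 7: C, bond orders sum to 3 (valence 4) → 1 H
  atom 8: C, bond orders sum to 3 (valence 4) → 1 H
  atom 9: C, bond orders sum to 4 (valence 4) → 0 H
  atom 10: O, bond orders sum to 1 (valence 2) → 1 H
  atom 11: C, bond orders sum to 4 (valence 4) → 0 H
  atom 12: C, bond orders sum to 4 (valence 4) → 0 H
  atom 13: N, bond orders sum to 1 (valence 3) → 2 H
  atom 14: O, bond orders sum to 2 (valence 2) → 0 H
  atom 15: C, bond orders sum to 4 (valence 4) → 0 H
  atom 16: O, bond orders sum to 2 (valence 2) → 0 H
  atom 17: C, bond orders sum to 1 (valence 4) → 3 H
Total hydrogens: 19.

19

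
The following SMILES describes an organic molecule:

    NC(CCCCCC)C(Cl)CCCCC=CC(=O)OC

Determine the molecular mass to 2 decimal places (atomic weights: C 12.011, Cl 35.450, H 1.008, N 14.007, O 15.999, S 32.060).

First, the molecular formula is C16H30ClNO2 (counting implicit H from valence).
  C: 16 × 12.011 = 192.176
  Cl: 1 × 35.450 = 35.450
  H: 30 × 1.008 = 30.240
  N: 1 × 14.007 = 14.007
  O: 2 × 15.999 = 31.998
Sum: 16×12.011 + 1×35.450 + 30×1.008 + 1×14.007 + 2×15.999 = 303.871 → 303.87 g/mol.

303.87 g/mol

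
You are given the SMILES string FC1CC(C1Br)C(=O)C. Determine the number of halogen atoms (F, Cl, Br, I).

Halogen atoms appear at heavy-atom positions 1, 6 (1×Br, 1×F).
Other groups present: 1 ketone.
Halogen count: 2.

2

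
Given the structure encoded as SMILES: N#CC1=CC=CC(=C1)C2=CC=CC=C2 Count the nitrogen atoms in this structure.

Scan the SMILES for N atoms (remember two-letter symbols like Cl and Br are single atoms).
Nitrogen count: 1.

1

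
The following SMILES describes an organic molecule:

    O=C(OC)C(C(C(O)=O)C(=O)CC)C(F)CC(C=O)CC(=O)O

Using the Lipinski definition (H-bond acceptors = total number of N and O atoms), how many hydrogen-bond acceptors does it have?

8

N atoms: 0; O atoms: 8.
Lipinski HBA = 0 + 8 = 8.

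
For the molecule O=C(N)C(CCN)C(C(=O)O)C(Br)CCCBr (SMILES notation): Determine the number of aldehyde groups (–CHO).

Scan the SMILES for the aldehyde motif — none present.
Groups that are present: 1 amide, 1 carboxylic acid, 1 primary amine.

0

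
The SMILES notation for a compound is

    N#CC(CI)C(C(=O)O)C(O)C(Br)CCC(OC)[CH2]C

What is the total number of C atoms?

Count every carbon token in the SMILES (each C, including those in ring-closure positions and inside branches).
Carbon count: 13.

13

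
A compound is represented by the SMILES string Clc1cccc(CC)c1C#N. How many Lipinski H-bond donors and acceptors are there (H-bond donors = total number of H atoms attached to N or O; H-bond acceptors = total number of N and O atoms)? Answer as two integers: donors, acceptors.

0, 1

Donors: find every N or O and count the H atoms it carries.
  atom 11 (N): bond orders sum to 3 → 0 H
Lipinski HBD = 0.
Acceptors: N atoms = 1, O atoms = 0 → HBA = 1.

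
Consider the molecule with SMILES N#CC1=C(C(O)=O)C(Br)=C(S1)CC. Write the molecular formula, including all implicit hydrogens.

C8H6BrNO2S

Walk through each heavy atom and fill implicit hydrogens from standard valence (C 4, N 3, O 2, S 2, halogen 1):
  atom 1: N, bond orders sum to 3 (valence 3) → 0 H
  atom 2: C, bond orders sum to 4 (valence 4) → 0 H
  atom 3: C, bond orders sum to 4 (valence 4) → 0 H
  atom 4: C, bond orders sum to 4 (valence 4) → 0 H
  atom 5: C, bond orders sum to 4 (valence 4) → 0 H
  atom 6: O, bond orders sum to 1 (valence 2) → 1 H
  atom 7: O, bond orders sum to 2 (valence 2) → 0 H
  atom 8: C, bond orders sum to 4 (valence 4) → 0 H
  atom 9: Br (halogen, monovalent) → 0 H
  atom 10: C, bond orders sum to 4 (valence 4) → 0 H
  atom 11: S, bond orders sum to 2 (valence 2) → 0 H
  atom 12: C, bond orders sum to 2 (valence 4) → 2 H
  atom 13: C, bond orders sum to 1 (valence 4) → 3 H
Totals → C:8, H:6, Br:1, N:1, O:2, S:1.
In Hill order: C8H6BrNO2S.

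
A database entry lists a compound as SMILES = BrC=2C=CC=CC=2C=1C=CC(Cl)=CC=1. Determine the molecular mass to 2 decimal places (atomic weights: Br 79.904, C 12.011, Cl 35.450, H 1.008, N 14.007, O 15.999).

First, the molecular formula is C12H8BrCl (counting implicit H from valence).
  Br: 1 × 79.904 = 79.904
  C: 12 × 12.011 = 144.132
  Cl: 1 × 35.450 = 35.450
  H: 8 × 1.008 = 8.064
Sum: 1×79.904 + 12×12.011 + 1×35.450 + 8×1.008 = 267.550 → 267.55 g/mol.

267.55 g/mol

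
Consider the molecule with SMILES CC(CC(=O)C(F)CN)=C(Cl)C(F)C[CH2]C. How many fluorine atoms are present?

Scan the SMILES for F atoms (remember two-letter symbols like Cl and Br are single atoms).
Fluorine count: 2.

2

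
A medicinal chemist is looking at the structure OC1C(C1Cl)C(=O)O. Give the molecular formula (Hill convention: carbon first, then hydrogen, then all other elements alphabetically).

Walk through each heavy atom and fill implicit hydrogens from standard valence (C 4, N 3, O 2, S 2, halogen 1):
  atom 1: O, bond orders sum to 1 (valence 2) → 1 H
  atom 2: C, bond orders sum to 3 (valence 4) → 1 H
  atom 3: C, bond orders sum to 3 (valence 4) → 1 H
  atom 4: C, bond orders sum to 3 (valence 4) → 1 H
  atom 5: Cl (halogen, monovalent) → 0 H
  atom 6: C, bond orders sum to 4 (valence 4) → 0 H
  atom 7: O, bond orders sum to 2 (valence 2) → 0 H
  atom 8: O, bond orders sum to 1 (valence 2) → 1 H
Totals → C:4, H:5, Cl:1, O:3.
In Hill order: C4H5ClO3.

C4H5ClO3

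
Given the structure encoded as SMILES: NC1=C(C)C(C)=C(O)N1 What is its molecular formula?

Walk through each heavy atom and fill implicit hydrogens from standard valence (C 4, N 3, O 2, S 2, halogen 1):
  atom 1: N, bond orders sum to 1 (valence 3) → 2 H
  atom 2: C, bond orders sum to 4 (valence 4) → 0 H
  atom 3: C, bond orders sum to 4 (valence 4) → 0 H
  atom 4: C, bond orders sum to 1 (valence 4) → 3 H
  atom 5: C, bond orders sum to 4 (valence 4) → 0 H
  atom 6: C, bond orders sum to 1 (valence 4) → 3 H
  atom 7: C, bond orders sum to 4 (valence 4) → 0 H
  atom 8: O, bond orders sum to 1 (valence 2) → 1 H
  atom 9: N, bond orders sum to 2 (valence 3) → 1 H
Totals → C:6, H:10, N:2, O:1.

C6H10N2O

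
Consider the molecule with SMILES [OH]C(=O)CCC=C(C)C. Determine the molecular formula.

Walk through each heavy atom and fill implicit hydrogens from standard valence (C 4, N 3, O 2, S 2, halogen 1):
  atom 1: O with explicit H count 1
  atom 2: C, bond orders sum to 4 (valence 4) → 0 H
  atom 3: O, bond orders sum to 2 (valence 2) → 0 H
  atom 4: C, bond orders sum to 2 (valence 4) → 2 H
  atom 5: C, bond orders sum to 2 (valence 4) → 2 H
  atom 6: C, bond orders sum to 3 (valence 4) → 1 H
  atom 7: C, bond orders sum to 4 (valence 4) → 0 H
  atom 8: C, bond orders sum to 1 (valence 4) → 3 H
  atom 9: C, bond orders sum to 1 (valence 4) → 3 H
Totals → C:7, H:12, O:2.

C7H12O2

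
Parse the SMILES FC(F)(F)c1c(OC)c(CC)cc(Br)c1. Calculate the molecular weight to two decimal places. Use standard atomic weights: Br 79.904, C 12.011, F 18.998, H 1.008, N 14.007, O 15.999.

First, the molecular formula is C10H10BrF3O (counting implicit H from valence).
  Br: 1 × 79.904 = 79.904
  C: 10 × 12.011 = 120.110
  F: 3 × 18.998 = 56.994
  H: 10 × 1.008 = 10.080
  O: 1 × 15.999 = 15.999
Sum: 1×79.904 + 10×12.011 + 3×18.998 + 10×1.008 + 1×15.999 = 283.087 → 283.09 g/mol.

283.09 g/mol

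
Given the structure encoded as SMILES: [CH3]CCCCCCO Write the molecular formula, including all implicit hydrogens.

C7H16O

Walk through each heavy atom and fill implicit hydrogens from standard valence (C 4, N 3, O 2, S 2, halogen 1):
  atom 1: C with explicit H count 3
  atom 2: C, bond orders sum to 2 (valence 4) → 2 H
  atom 3: C, bond orders sum to 2 (valence 4) → 2 H
  atom 4: C, bond orders sum to 2 (valence 4) → 2 H
  atom 5: C, bond orders sum to 2 (valence 4) → 2 H
  atom 6: C, bond orders sum to 2 (valence 4) → 2 H
  atom 7: C, bond orders sum to 2 (valence 4) → 2 H
  atom 8: O, bond orders sum to 1 (valence 2) → 1 H
Totals → C:7, H:16, O:1.
In Hill order: C7H16O.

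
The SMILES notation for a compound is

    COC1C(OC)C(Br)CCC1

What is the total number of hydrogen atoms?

Walk through each heavy atom and fill implicit hydrogens from standard valence (C 4, N 3, O 2, S 2, halogen 1):
  atom 1: C, bond orders sum to 1 (valence 4) → 3 H
  atom 2: O, bond orders sum to 2 (valence 2) → 0 H
  atom 3: C, bond orders sum to 3 (valence 4) → 1 H
  atom 4: C, bond orders sum to 3 (valence 4) → 1 H
  atom 5: O, bond orders sum to 2 (valence 2) → 0 H
  atom 6: C, bond orders sum to 1 (valence 4) → 3 H
  atom 7: C, bond orders sum to 3 (valence 4) → 1 H
  atom 8: Br (halogen, monovalent) → 0 H
  atom 9: C, bond orders sum to 2 (valence 4) → 2 H
  atom 10: C, bond orders sum to 2 (valence 4) → 2 H
  atom 11: C, bond orders sum to 2 (valence 4) → 2 H
Total hydrogens: 15.

15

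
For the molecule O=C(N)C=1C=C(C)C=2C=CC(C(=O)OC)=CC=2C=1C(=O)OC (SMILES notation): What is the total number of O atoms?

5

Scan the SMILES for O atoms (remember two-letter symbols like Cl and Br are single atoms).
Oxygen count: 5.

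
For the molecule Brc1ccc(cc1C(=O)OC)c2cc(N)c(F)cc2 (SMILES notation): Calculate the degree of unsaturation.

9

Molecular formula: C14H11BrFNO2.
DoU = (2C + 2 + N − H − X) / 2, where X is the halogen count and O/S are ignored.
    = (2·14 + 2 + 1 − 11 − 2) / 2 = 18 / 2 = 9.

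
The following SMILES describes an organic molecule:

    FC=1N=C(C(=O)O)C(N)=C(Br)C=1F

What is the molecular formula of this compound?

Walk through each heavy atom and fill implicit hydrogens from standard valence (C 4, N 3, O 2, S 2, halogen 1):
  atom 1: F (halogen, monovalent) → 0 H
  atom 2: C, bond orders sum to 4 (valence 4) → 0 H
  atom 3: N, bond orders sum to 3 (valence 3) → 0 H
  atom 4: C, bond orders sum to 4 (valence 4) → 0 H
  atom 5: C, bond orders sum to 4 (valence 4) → 0 H
  atom 6: O, bond orders sum to 2 (valence 2) → 0 H
  atom 7: O, bond orders sum to 1 (valence 2) → 1 H
  atom 8: C, bond orders sum to 4 (valence 4) → 0 H
  atom 9: N, bond orders sum to 1 (valence 3) → 2 H
  atom 10: C, bond orders sum to 4 (valence 4) → 0 H
  atom 11: Br (halogen, monovalent) → 0 H
  atom 12: C, bond orders sum to 4 (valence 4) → 0 H
  atom 13: F (halogen, monovalent) → 0 H
Totals → C:6, H:3, Br:1, F:2, N:2, O:2.
In Hill order: C6H3BrF2N2O2.

C6H3BrF2N2O2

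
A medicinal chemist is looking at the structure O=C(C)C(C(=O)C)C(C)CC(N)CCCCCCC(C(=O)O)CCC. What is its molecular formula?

Walk through each heavy atom and fill implicit hydrogens from standard valence (C 4, N 3, O 2, S 2, halogen 1):
  atom 1: O, bond orders sum to 2 (valence 2) → 0 H
  atom 2: C, bond orders sum to 4 (valence 4) → 0 H
  atom 3: C, bond orders sum to 1 (valence 4) → 3 H
  atom 4: C, bond orders sum to 3 (valence 4) → 1 H
  atom 5: C, bond orders sum to 4 (valence 4) → 0 H
  atom 6: O, bond orders sum to 2 (valence 2) → 0 H
  atom 7: C, bond orders sum to 1 (valence 4) → 3 H
  atom 8: C, bond orders sum to 3 (valence 4) → 1 H
  atom 9: C, bond orders sum to 1 (valence 4) → 3 H
  atom 10: C, bond orders sum to 2 (valence 4) → 2 H
  atom 11: C, bond orders sum to 3 (valence 4) → 1 H
  atom 12: N, bond orders sum to 1 (valence 3) → 2 H
  atom 13: C, bond orders sum to 2 (valence 4) → 2 H
  atom 14: C, bond orders sum to 2 (valence 4) → 2 H
  atom 15: C, bond orders sum to 2 (valence 4) → 2 H
  atom 16: C, bond orders sum to 2 (valence 4) → 2 H
  atom 17: C, bond orders sum to 2 (valence 4) → 2 H
  atom 18: C, bond orders sum to 2 (valence 4) → 2 H
  atom 19: C, bond orders sum to 3 (valence 4) → 1 H
  atom 20: C, bond orders sum to 4 (valence 4) → 0 H
  atom 21: O, bond orders sum to 2 (valence 2) → 0 H
  atom 22: O, bond orders sum to 1 (valence 2) → 1 H
  atom 23: C, bond orders sum to 2 (valence 4) → 2 H
  atom 24: C, bond orders sum to 2 (valence 4) → 2 H
  atom 25: C, bond orders sum to 1 (valence 4) → 3 H
Totals → C:20, H:37, N:1, O:4.

C20H37NO4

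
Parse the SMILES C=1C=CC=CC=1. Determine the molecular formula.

C6H6

Walk through each heavy atom and fill implicit hydrogens from standard valence (C 4, N 3, O 2, S 2, halogen 1):
  atom 1: C, bond orders sum to 3 (valence 4) → 1 H
  atom 2: C, bond orders sum to 3 (valence 4) → 1 H
  atom 3: C, bond orders sum to 3 (valence 4) → 1 H
  atom 4: C, bond orders sum to 3 (valence 4) → 1 H
  atom 5: C, bond orders sum to 3 (valence 4) → 1 H
  atom 6: C, bond orders sum to 3 (valence 4) → 1 H
Totals → C:6, H:6.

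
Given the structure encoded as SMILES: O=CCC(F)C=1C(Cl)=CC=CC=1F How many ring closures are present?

1

In SMILES, each pair of matching ring-closure digits denotes one ring-closing bond; the number of such bonds equals the number of independent rings.
Ring-closure bonds here: 1.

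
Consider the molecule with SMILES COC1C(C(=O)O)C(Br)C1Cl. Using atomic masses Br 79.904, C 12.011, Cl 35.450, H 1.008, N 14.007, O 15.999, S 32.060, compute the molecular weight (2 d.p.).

243.48 g/mol

First, the molecular formula is C6H8BrClO3 (counting implicit H from valence).
  Br: 1 × 79.904 = 79.904
  C: 6 × 12.011 = 72.066
  Cl: 1 × 35.450 = 35.450
  H: 8 × 1.008 = 8.064
  O: 3 × 15.999 = 47.997
Sum: 1×79.904 + 6×12.011 + 1×35.450 + 8×1.008 + 3×15.999 = 243.481 → 243.48 g/mol.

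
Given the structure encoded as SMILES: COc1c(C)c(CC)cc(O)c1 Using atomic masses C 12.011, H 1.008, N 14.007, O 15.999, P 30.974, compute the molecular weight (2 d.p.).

166.22 g/mol

First, the molecular formula is C10H14O2 (counting implicit H from valence).
  C: 10 × 12.011 = 120.110
  H: 14 × 1.008 = 14.112
  O: 2 × 15.999 = 31.998
Sum: 10×12.011 + 14×1.008 + 2×15.999 = 166.220 → 166.22 g/mol.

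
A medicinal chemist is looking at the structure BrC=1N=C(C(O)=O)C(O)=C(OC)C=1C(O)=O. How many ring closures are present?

1

In SMILES, each pair of matching ring-closure digits denotes one ring-closing bond; the number of such bonds equals the number of independent rings.
Ring-closure bonds here: 1.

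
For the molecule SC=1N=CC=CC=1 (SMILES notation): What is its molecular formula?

Walk through each heavy atom and fill implicit hydrogens from standard valence (C 4, N 3, O 2, S 2, halogen 1):
  atom 1: S, bond orders sum to 1 (valence 2) → 1 H
  atom 2: C, bond orders sum to 4 (valence 4) → 0 H
  atom 3: N, bond orders sum to 3 (valence 3) → 0 H
  atom 4: C, bond orders sum to 3 (valence 4) → 1 H
  atom 5: C, bond orders sum to 3 (valence 4) → 1 H
  atom 6: C, bond orders sum to 3 (valence 4) → 1 H
  atom 7: C, bond orders sum to 3 (valence 4) → 1 H
Totals → C:5, H:5, N:1, S:1.

C5H5NS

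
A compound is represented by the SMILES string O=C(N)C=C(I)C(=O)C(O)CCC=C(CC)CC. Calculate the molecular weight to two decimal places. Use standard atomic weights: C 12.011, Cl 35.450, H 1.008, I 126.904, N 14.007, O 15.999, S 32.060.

365.21 g/mol

First, the molecular formula is C13H20INO3 (counting implicit H from valence).
  C: 13 × 12.011 = 156.143
  H: 20 × 1.008 = 20.160
  I: 1 × 126.904 = 126.904
  N: 1 × 14.007 = 14.007
  O: 3 × 15.999 = 47.997
Sum: 13×12.011 + 20×1.008 + 1×126.904 + 1×14.007 + 3×15.999 = 365.211 → 365.21 g/mol.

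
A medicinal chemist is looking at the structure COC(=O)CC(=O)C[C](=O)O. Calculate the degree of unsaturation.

Degree of unsaturation = (number of rings) + (number of π bonds).
Ring closures in the SMILES: 0.
π bonds: 3 double bonds (each 1 DoU) → 3 DoU from unsaturation.
Total DoU = 0 + 3 = 3.

3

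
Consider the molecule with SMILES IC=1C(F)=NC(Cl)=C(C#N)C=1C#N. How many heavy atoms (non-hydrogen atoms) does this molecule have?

Every atom symbol written in the SMILES (organic subset) is one heavy atom; implicit H are not written.
Heavy atoms by element → C:7, Cl:1, F:1, I:1, N:3.
Total: 13.

13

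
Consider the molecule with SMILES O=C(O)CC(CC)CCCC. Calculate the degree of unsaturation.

Degree of unsaturation = (number of rings) + (number of π bonds).
Ring closures in the SMILES: 0.
π bonds: 1 double bond (each 1 DoU) → 1 DoU from unsaturation.
Total DoU = 0 + 1 = 1.

1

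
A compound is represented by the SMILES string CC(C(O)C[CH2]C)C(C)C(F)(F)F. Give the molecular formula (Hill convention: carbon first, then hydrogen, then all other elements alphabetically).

Walk through each heavy atom and fill implicit hydrogens from standard valence (C 4, N 3, O 2, S 2, halogen 1):
  atom 1: C, bond orders sum to 1 (valence 4) → 3 H
  atom 2: C, bond orders sum to 3 (valence 4) → 1 H
  atom 3: C, bond orders sum to 3 (valence 4) → 1 H
  atom 4: O, bond orders sum to 1 (valence 2) → 1 H
  atom 5: C, bond orders sum to 2 (valence 4) → 2 H
  atom 6: C with explicit H count 2
  atom 7: C, bond orders sum to 1 (valence 4) → 3 H
  atom 8: C, bond orders sum to 3 (valence 4) → 1 H
  atom 9: C, bond orders sum to 1 (valence 4) → 3 H
  atom 10: C, bond orders sum to 4 (valence 4) → 0 H
  atom 11: F (halogen, monovalent) → 0 H
  atom 12: F (halogen, monovalent) → 0 H
  atom 13: F (halogen, monovalent) → 0 H
Totals → C:9, H:17, F:3, O:1.

C9H17F3O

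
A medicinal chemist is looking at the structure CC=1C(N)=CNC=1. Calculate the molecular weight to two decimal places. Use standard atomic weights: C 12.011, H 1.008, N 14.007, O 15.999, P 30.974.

First, the molecular formula is C5H8N2 (counting implicit H from valence).
  C: 5 × 12.011 = 60.055
  H: 8 × 1.008 = 8.064
  N: 2 × 14.007 = 28.014
Sum: 5×12.011 + 8×1.008 + 2×14.007 = 96.133 → 96.13 g/mol.

96.13 g/mol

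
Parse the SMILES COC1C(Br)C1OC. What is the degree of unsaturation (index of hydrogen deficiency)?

Molecular formula: C5H9BrO2.
DoU = (2C + 2 + N − H − X) / 2, where X is the halogen count and O/S are ignored.
    = (2·5 + 2 + 0 − 9 − 1) / 2 = 2 / 2 = 1.

1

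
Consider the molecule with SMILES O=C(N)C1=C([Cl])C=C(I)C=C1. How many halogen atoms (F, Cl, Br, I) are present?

2

Halogen atoms appear at heavy-atom positions 6, 9 (1×Cl, 1×I).
Other groups present: 1 amide.
Halogen count: 2.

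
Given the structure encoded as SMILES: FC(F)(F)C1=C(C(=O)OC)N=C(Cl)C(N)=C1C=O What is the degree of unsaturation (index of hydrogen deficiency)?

Molecular formula: C9H6ClF3N2O3.
DoU = (2C + 2 + N − H − X) / 2, where X is the halogen count and O/S are ignored.
    = (2·9 + 2 + 2 − 6 − 4) / 2 = 12 / 2 = 6.

6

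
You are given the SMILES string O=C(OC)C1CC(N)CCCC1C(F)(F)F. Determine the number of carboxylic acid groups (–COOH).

0

Scan the SMILES for the carboxylic acid motif — none present.
Groups that are present: 1 ester, 1 primary amine.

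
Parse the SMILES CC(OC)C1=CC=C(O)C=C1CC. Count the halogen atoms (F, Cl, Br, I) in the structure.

0

Scan the SMILES for the halogen motif — none present.
Groups that are present: 1 ether, 1 hydroxyl.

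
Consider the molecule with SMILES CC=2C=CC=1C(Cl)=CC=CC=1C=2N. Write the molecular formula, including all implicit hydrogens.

Walk through each heavy atom and fill implicit hydrogens from standard valence (C 4, N 3, O 2, S 2, halogen 1):
  atom 1: C, bond orders sum to 1 (valence 4) → 3 H
  atom 2: C, bond orders sum to 4 (valence 4) → 0 H
  atom 3: C, bond orders sum to 3 (valence 4) → 1 H
  atom 4: C, bond orders sum to 3 (valence 4) → 1 H
  atom 5: C, bond orders sum to 4 (valence 4) → 0 H
  atom 6: C, bond orders sum to 4 (valence 4) → 0 H
  atom 7: Cl (halogen, monovalent) → 0 H
  atom 8: C, bond orders sum to 3 (valence 4) → 1 H
  atom 9: C, bond orders sum to 3 (valence 4) → 1 H
  atom 10: C, bond orders sum to 3 (valence 4) → 1 H
  atom 11: C, bond orders sum to 4 (valence 4) → 0 H
  atom 12: C, bond orders sum to 4 (valence 4) → 0 H
  atom 13: N, bond orders sum to 1 (valence 3) → 2 H
Totals → C:11, H:10, Cl:1, N:1.

C11H10ClN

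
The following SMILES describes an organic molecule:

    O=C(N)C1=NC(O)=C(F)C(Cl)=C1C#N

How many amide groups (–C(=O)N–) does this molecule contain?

1

The amide motif appears at heavy-atom position 2 in the SMILES.
Other groups present: 1 hydroxyl, 1 nitrile.
Amide count: 1.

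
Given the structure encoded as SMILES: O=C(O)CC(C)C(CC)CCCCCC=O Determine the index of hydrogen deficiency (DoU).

Degree of unsaturation = (number of rings) + (number of π bonds).
Ring closures in the SMILES: 0.
π bonds: 2 double bonds (each 1 DoU) → 2 DoU from unsaturation.
Total DoU = 0 + 2 = 2.

2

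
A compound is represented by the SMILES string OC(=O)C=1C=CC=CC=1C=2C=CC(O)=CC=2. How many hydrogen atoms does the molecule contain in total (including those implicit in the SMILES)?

10

Walk through each heavy atom and fill implicit hydrogens from standard valence (C 4, N 3, O 2, S 2, halogen 1):
  atom 1: O, bond orders sum to 1 (valence 2) → 1 H
  atom 2: C, bond orders sum to 4 (valence 4) → 0 H
  atom 3: O, bond orders sum to 2 (valence 2) → 0 H
  atom 4: C, bond orders sum to 4 (valence 4) → 0 H
  atom 5: C, bond orders sum to 3 (valence 4) → 1 H
  atom 6: C, bond orders sum to 3 (valence 4) → 1 H
  atom 7: C, bond orders sum to 3 (valence 4) → 1 H
  atom 8: C, bond orders sum to 3 (valence 4) → 1 H
  atom 9: C, bond orders sum to 4 (valence 4) → 0 H
  atom 10: C, bond orders sum to 4 (valence 4) → 0 H
  atom 11: C, bond orders sum to 3 (valence 4) → 1 H
  atom 12: C, bond orders sum to 3 (valence 4) → 1 H
  atom 13: C, bond orders sum to 4 (valence 4) → 0 H
  atom 14: O, bond orders sum to 1 (valence 2) → 1 H
  atom 15: C, bond orders sum to 3 (valence 4) → 1 H
  atom 16: C, bond orders sum to 3 (valence 4) → 1 H
Total hydrogens: 10.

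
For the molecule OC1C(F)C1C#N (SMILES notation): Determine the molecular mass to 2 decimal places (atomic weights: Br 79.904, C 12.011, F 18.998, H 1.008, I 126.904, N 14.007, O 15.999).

First, the molecular formula is C4H4FNO (counting implicit H from valence).
  C: 4 × 12.011 = 48.044
  F: 1 × 18.998 = 18.998
  H: 4 × 1.008 = 4.032
  N: 1 × 14.007 = 14.007
  O: 1 × 15.999 = 15.999
Sum: 4×12.011 + 1×18.998 + 4×1.008 + 1×14.007 + 1×15.999 = 101.080 → 101.08 g/mol.

101.08 g/mol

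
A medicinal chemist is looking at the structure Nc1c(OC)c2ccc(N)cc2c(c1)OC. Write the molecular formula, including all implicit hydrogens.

C12H14N2O2

Walk through each heavy atom and fill implicit hydrogens from standard valence (C 4, N 3, O 2, S 2, halogen 1); for lowercase aromatic atoms, an aromatic c carries 1 H when it has two neighbours and 0 H with three, and aromatic n carries 0 H:
  atom 1: N, bond orders sum to 1 (valence 3) → 2 H
  atom 2: aromatic c, 3 neighbours → 0 H
  atom 3: aromatic c, 3 neighbours → 0 H
  atom 4: O, bond orders sum to 2 (valence 2) → 0 H
  atom 5: C, bond orders sum to 1 (valence 4) → 3 H
  atom 6: aromatic c, 3 neighbours → 0 H
  atom 7: aromatic c, 2 neighbours → 1 H
  atom 8: aromatic c, 2 neighbours → 1 H
  atom 9: aromatic c, 3 neighbours → 0 H
  atom 10: N, bond orders sum to 1 (valence 3) → 2 H
  atom 11: aromatic c, 2 neighbours → 1 H
  atom 12: aromatic c, 3 neighbours → 0 H
  atom 13: aromatic c, 3 neighbours → 0 H
  atom 14: aromatic c, 2 neighbours → 1 H
  atom 15: O, bond orders sum to 2 (valence 2) → 0 H
  atom 16: C, bond orders sum to 1 (valence 4) → 3 H
Totals → C:12, H:14, N:2, O:2.
In Hill order: C12H14N2O2.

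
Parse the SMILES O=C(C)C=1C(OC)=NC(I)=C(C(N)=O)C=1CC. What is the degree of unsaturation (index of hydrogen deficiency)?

6

Molecular formula: C11H13IN2O3.
DoU = (2C + 2 + N − H − X) / 2, where X is the halogen count and O/S are ignored.
    = (2·11 + 2 + 2 − 13 − 1) / 2 = 12 / 2 = 6.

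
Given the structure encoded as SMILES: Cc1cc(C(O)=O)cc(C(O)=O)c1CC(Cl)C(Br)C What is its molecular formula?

Walk through each heavy atom and fill implicit hydrogens from standard valence (C 4, N 3, O 2, S 2, halogen 1); for lowercase aromatic atoms, an aromatic c carries 1 H when it has two neighbours and 0 H with three, and aromatic n carries 0 H:
  atom 1: C, bond orders sum to 1 (valence 4) → 3 H
  atom 2: aromatic c, 3 neighbours → 0 H
  atom 3: aromatic c, 2 neighbours → 1 H
  atom 4: aromatic c, 3 neighbours → 0 H
  atom 5: C, bond orders sum to 4 (valence 4) → 0 H
  atom 6: O, bond orders sum to 1 (valence 2) → 1 H
  atom 7: O, bond orders sum to 2 (valence 2) → 0 H
  atom 8: aromatic c, 2 neighbours → 1 H
  atom 9: aromatic c, 3 neighbours → 0 H
  atom 10: C, bond orders sum to 4 (valence 4) → 0 H
  atom 11: O, bond orders sum to 1 (valence 2) → 1 H
  atom 12: O, bond orders sum to 2 (valence 2) → 0 H
  atom 13: aromatic c, 3 neighbours → 0 H
  atom 14: C, bond orders sum to 2 (valence 4) → 2 H
  atom 15: C, bond orders sum to 3 (valence 4) → 1 H
  atom 16: Cl (halogen, monovalent) → 0 H
  atom 17: C, bond orders sum to 3 (valence 4) → 1 H
  atom 18: Br (halogen, monovalent) → 0 H
  atom 19: C, bond orders sum to 1 (valence 4) → 3 H
Totals → C:13, H:14, Br:1, Cl:1, O:4.

C13H14BrClO4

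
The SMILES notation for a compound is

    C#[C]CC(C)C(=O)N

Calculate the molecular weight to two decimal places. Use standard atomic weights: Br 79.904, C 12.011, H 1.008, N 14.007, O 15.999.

First, the molecular formula is C6H9NO (counting implicit H from valence).
  C: 6 × 12.011 = 72.066
  H: 9 × 1.008 = 9.072
  N: 1 × 14.007 = 14.007
  O: 1 × 15.999 = 15.999
Sum: 6×12.011 + 9×1.008 + 1×14.007 + 1×15.999 = 111.144 → 111.14 g/mol.

111.14 g/mol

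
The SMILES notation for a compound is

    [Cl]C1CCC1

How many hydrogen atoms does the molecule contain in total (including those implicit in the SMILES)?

Walk through each heavy atom and fill implicit hydrogens from standard valence (C 4, N 3, O 2, S 2, halogen 1):
  atom 1: Cl with explicit H count 0
  atom 2: C, bond orders sum to 3 (valence 4) → 1 H
  atom 3: C, bond orders sum to 2 (valence 4) → 2 H
  atom 4: C, bond orders sum to 2 (valence 4) → 2 H
  atom 5: C, bond orders sum to 2 (valence 4) → 2 H
Total hydrogens: 7.

7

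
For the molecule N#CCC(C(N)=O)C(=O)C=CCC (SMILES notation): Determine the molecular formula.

Walk through each heavy atom and fill implicit hydrogens from standard valence (C 4, N 3, O 2, S 2, halogen 1):
  atom 1: N, bond orders sum to 3 (valence 3) → 0 H
  atom 2: C, bond orders sum to 4 (valence 4) → 0 H
  atom 3: C, bond orders sum to 2 (valence 4) → 2 H
  atom 4: C, bond orders sum to 3 (valence 4) → 1 H
  atom 5: C, bond orders sum to 4 (valence 4) → 0 H
  atom 6: N, bond orders sum to 1 (valence 3) → 2 H
  atom 7: O, bond orders sum to 2 (valence 2) → 0 H
  atom 8: C, bond orders sum to 4 (valence 4) → 0 H
  atom 9: O, bond orders sum to 2 (valence 2) → 0 H
  atom 10: C, bond orders sum to 3 (valence 4) → 1 H
  atom 11: C, bond orders sum to 3 (valence 4) → 1 H
  atom 12: C, bond orders sum to 2 (valence 4) → 2 H
  atom 13: C, bond orders sum to 1 (valence 4) → 3 H
Totals → C:9, H:12, N:2, O:2.

C9H12N2O2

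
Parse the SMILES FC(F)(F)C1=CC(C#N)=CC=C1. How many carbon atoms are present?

8

Count every carbon token in the SMILES (each C, including those in ring-closure positions and inside branches).
Carbon count: 8.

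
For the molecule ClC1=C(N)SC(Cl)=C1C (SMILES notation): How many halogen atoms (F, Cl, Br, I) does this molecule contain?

Halogen atoms appear at heavy-atom positions 1, 7 (2×Cl).
Other groups present: 1 primary amine.
Halogen count: 2.

2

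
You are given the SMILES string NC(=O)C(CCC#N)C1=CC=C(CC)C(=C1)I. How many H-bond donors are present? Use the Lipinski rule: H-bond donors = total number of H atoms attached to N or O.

Donors: find every N or O and count the H atoms it carries.
  atom 1 (N): bond orders sum to 1 → 2 H
  atom 3 (O): bond orders sum to 2 → 0 H
  atom 8 (N): bond orders sum to 3 → 0 H
Lipinski HBD = 2.

2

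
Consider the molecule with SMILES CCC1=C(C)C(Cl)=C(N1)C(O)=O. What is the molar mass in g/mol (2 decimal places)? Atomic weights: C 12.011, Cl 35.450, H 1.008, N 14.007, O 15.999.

First, the molecular formula is C8H10ClNO2 (counting implicit H from valence).
  C: 8 × 12.011 = 96.088
  Cl: 1 × 35.450 = 35.450
  H: 10 × 1.008 = 10.080
  N: 1 × 14.007 = 14.007
  O: 2 × 15.999 = 31.998
Sum: 8×12.011 + 1×35.450 + 10×1.008 + 1×14.007 + 2×15.999 = 187.623 → 187.62 g/mol.

187.62 g/mol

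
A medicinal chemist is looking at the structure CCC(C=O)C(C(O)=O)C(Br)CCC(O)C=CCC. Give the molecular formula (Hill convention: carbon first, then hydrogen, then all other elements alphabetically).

C14H23BrO4

Walk through each heavy atom and fill implicit hydrogens from standard valence (C 4, N 3, O 2, S 2, halogen 1):
  atom 1: C, bond orders sum to 1 (valence 4) → 3 H
  atom 2: C, bond orders sum to 2 (valence 4) → 2 H
  atom 3: C, bond orders sum to 3 (valence 4) → 1 H
  atom 4: C, bond orders sum to 3 (valence 4) → 1 H
  atom 5: O, bond orders sum to 2 (valence 2) → 0 H
  atom 6: C, bond orders sum to 3 (valence 4) → 1 H
  atom 7: C, bond orders sum to 4 (valence 4) → 0 H
  atom 8: O, bond orders sum to 1 (valence 2) → 1 H
  atom 9: O, bond orders sum to 2 (valence 2) → 0 H
  atom 10: C, bond orders sum to 3 (valence 4) → 1 H
  atom 11: Br (halogen, monovalent) → 0 H
  atom 12: C, bond orders sum to 2 (valence 4) → 2 H
  atom 13: C, bond orders sum to 2 (valence 4) → 2 H
  atom 14: C, bond orders sum to 3 (valence 4) → 1 H
  atom 15: O, bond orders sum to 1 (valence 2) → 1 H
  atom 16: C, bond orders sum to 3 (valence 4) → 1 H
  atom 17: C, bond orders sum to 3 (valence 4) → 1 H
  atom 18: C, bond orders sum to 2 (valence 4) → 2 H
  atom 19: C, bond orders sum to 1 (valence 4) → 3 H
Totals → C:14, H:23, Br:1, O:4.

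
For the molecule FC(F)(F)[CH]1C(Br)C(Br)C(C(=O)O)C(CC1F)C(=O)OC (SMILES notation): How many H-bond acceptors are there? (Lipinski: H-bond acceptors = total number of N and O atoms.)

4

N atoms: 0; O atoms: 4.
Lipinski HBA = 0 + 4 = 4.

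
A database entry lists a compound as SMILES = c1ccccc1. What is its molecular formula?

Walk through each heavy atom and fill implicit hydrogens from standard valence (C 4, N 3, O 2, S 2, halogen 1); for lowercase aromatic atoms, an aromatic c carries 1 H when it has two neighbours and 0 H with three, and aromatic n carries 0 H:
  atom 1: aromatic c, 2 neighbours → 1 H
  atom 2: aromatic c, 2 neighbours → 1 H
  atom 3: aromatic c, 2 neighbours → 1 H
  atom 4: aromatic c, 2 neighbours → 1 H
  atom 5: aromatic c, 2 neighbours → 1 H
  atom 6: aromatic c, 2 neighbours → 1 H
Totals → C:6, H:6.

C6H6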